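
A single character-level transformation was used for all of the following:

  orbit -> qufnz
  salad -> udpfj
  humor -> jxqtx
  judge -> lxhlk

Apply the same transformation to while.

In orbit: o→q is +2, r→u is +3, b→f is +4, i→n is +5 — the shift increases by 1 each position. Each letter shifts forward by (position + 2), i.e. 2, 3, 4, … — the shift grows by one for each successive letter.
On while: w+2=y, h+3=k, i+4=m, l+5=q, e+6=k.

ykmqk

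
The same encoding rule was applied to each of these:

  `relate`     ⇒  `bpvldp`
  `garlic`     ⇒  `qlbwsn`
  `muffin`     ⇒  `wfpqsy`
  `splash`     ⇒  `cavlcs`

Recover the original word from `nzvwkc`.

dollar

The shifts repeat in a cycle of length 2: positions 0,1,… shift by +10, +11, then the pattern repeats.
Reversing it on nzvwkc: n−10=d, z−11=o, v−10=l, w−11=l, k−10=a, c−11=r.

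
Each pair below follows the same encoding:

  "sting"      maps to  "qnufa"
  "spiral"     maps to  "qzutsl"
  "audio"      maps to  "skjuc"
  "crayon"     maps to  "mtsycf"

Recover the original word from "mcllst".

collar

s(18)→q(16) and t(19)→n(13) fit y≡23x+18 (mod 26); the inverse of 23 mod 26 is 17. This is an affine cipher: with a=0,…,z=25, each position x becomes (23x+18) mod 26.
Decoding mcllst: m(12)→17·(12−18)≡2=c; c(2)→17·(2−18)≡14=o; l(11)→17·(11−18)≡11=l; l(11)→17·(11−18)≡11=l; s(18)→17·(18−18)≡0=a; t(19)→17·(19−18)≡17=r (all mod 26).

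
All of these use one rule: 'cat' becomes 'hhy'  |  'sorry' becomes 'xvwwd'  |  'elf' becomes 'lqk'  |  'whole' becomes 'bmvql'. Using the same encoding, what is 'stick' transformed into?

Two shifts are in play — +7 for a/e/i/o/u, +5 for every other letter.
For stick: s(cons)+5=x, t(cons)+5=y, i(vowel)+7=p, c(cons)+5=h, k(cons)+5=p.

xyphp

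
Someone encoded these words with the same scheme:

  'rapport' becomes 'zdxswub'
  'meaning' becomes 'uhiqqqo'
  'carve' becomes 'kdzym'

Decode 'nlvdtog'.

It's a Vigenère-style cipher with numeric key [8,3]: position i shifts by key[i mod 2].
Undoing it on nlvdtog: n−8=f, l−3=i, v−8=n, d−3=a, t−8=l, o−3=l, g−8=y.

finally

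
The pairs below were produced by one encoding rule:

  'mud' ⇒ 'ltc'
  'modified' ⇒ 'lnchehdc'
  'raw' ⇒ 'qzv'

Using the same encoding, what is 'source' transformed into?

rntqbd

Compare letters: m→l is +25, u→t is +25, d→c is +25 — a constant shift. It's a constant shift of +25 (ROT25).
On source: s+25=r, o+25=n, u+25=t, r+25=q, c+25=b, e+25=d.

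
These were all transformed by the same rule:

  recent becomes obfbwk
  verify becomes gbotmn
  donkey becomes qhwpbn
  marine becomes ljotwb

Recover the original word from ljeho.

major

r(17)→o(14) and e(4)→b(1) fit y≡11x+9 (mod 26); the inverse of 11 mod 26 is 19. This is an affine cipher: with a=0,…,z=25, each position x becomes (11x+9) mod 26.
Reversing it on ljeho: l(11)→19·(11−9)≡12=m; j(9)→19·(9−9)≡0=a; e(4)→19·(4−9)≡9=j; h(7)→19·(7−9)≡14=o; o(14)→19·(14−9)≡17=r (all mod 26).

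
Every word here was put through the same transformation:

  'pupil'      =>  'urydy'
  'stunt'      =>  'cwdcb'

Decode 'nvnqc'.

The output letters match the input read backwards, each shifted +9: pupil reversed is lipup. Read the word backwards and shift each letter +9.
Reversing it on nvnqc: shift back: n−9=e, v−9=m, n−9=e, q−9=h, c−9=t → emeht; then reverse → theme.

theme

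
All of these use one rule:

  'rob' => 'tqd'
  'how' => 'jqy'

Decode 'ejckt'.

Compare letters: r→t is +2, o→q is +2, b→d is +2 — a constant shift. Each letter is shifted forward by 2 in the alphabet (a Caesar shift of +2).
Decoding ejckt: e−2=c, j−2=h, c−2=a, k−2=i, t−2=r.

chair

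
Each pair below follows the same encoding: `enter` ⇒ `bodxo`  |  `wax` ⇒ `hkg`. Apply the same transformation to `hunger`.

boqxer

The output letters match the input read backwards, each shifted +10: enter reversed is retne. The word is reversed, then every letter is shifted forward by 10.
Applying it to hunger: reverse → regnuh; then shift: r+10=b, e+10=o, g+10=q, n+10=x, u+10=e, h+10=r.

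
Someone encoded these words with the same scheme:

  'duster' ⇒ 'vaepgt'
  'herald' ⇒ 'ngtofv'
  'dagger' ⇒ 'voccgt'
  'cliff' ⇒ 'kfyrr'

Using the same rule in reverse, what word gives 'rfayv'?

fluid

d(3)→v(21) and u(20)→a(0) fit y≡11x+14 (mod 26); the inverse of 11 mod 26 is 19. This is an affine cipher: with a=0,…,z=25, each position x becomes (11x+14) mod 26.
Decoding rfayv: r(17)→19·(17−14)≡5=f; f(5)→19·(5−14)≡11=l; a(0)→19·(0−14)≡20=u; y(24)→19·(24−14)≡8=i; v(21)→19·(21−14)≡3=d (all mod 26).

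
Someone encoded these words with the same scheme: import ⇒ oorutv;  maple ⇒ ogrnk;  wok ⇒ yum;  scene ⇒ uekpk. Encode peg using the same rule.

Vowels shift forward by 6 and consonants shift forward by 2.
Applying it to peg: p(cons)+2=r, e(vowel)+6=k, g(cons)+2=i.

rki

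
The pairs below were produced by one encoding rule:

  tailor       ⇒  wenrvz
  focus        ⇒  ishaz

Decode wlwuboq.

In tailor: t→w is +3, a→e is +4, i→n is +5, l→r is +6 — the shift increases by 1 each position. Each letter shifts forward by (position + 3), i.e. 3, 4, 5, … — the shift grows by one for each successive letter.
Reversing it on wlwuboq: w−3=t, l−4=h, w−5=r, u−6=o, b−7=u, o−8=g, q−9=h.

through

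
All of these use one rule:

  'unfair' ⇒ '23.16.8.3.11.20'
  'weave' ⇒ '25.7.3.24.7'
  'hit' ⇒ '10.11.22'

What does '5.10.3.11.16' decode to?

The number is (letter's place in the alphabet, a=1) + 2.
Reversing it on 5.10.3.11.16: 5→(5−2)÷1=3=c, 10→(10−2)÷1=8=h, 3→(3−2)÷1=1=a, 11→(11−2)÷1=9=i, 16→(16−2)÷1=14=n.

chain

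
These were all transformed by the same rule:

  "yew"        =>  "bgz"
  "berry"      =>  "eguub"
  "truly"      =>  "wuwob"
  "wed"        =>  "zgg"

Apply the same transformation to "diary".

gkcub

The rule splits by letter class: vowels +2, consonants +3.
For diary: d(cons)+3=g, i(vowel)+2=k, a(vowel)+2=c, r(cons)+3=u, y(cons)+3=b.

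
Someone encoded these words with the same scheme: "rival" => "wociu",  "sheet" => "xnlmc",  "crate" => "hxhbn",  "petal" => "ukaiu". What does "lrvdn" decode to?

The shift increases by 1 at each position, starting from +5: 5, 6, 7, ….
Decoding lrvdn: l−5=g, r−6=l, v−7=o, d−8=v, n−9=e.

glove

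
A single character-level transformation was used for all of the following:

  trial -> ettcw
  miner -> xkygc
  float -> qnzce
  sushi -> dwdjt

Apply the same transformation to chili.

Shifts by position in trial: pos 0: t→e (+11), pos 1: r→t (+2), pos 2: i→t (+11), pos 3: a→c (+2) — repeating every 2. It's a Vigenère-style cipher with numeric key [11,2]: position i shifts by key[i mod 2].
Applying it to chili: c+11=n, h+2=j, i+11=t, l+2=n, i+11=t.

njtnt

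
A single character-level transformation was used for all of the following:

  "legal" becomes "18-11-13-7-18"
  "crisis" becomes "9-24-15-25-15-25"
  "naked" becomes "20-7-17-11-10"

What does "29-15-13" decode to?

wig

l is letter #12 and maps to 18: an offset of 6. The number is (letter's place in the alphabet, a=1) + 6.
Decoding 29-15-13: 29→(29−6)÷1=23=w, 15→(15−6)÷1=9=i, 13→(13−6)÷1=7=g.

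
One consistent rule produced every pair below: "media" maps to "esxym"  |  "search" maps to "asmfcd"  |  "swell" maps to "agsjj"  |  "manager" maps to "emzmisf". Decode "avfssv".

This is an affine cipher: with a=0,…,z=25, each position x becomes (21x+12) mod 26.
Decoding avfssv: a(0)→5·(0−12)≡18=s; v(21)→5·(21−12)≡19=t; f(5)→5·(5−12)≡17=r; s(18)→5·(18−12)≡4=e; s(18)→5·(18−12)≡4=e; v(21)→5·(21−12)≡19=t (all mod 26).

street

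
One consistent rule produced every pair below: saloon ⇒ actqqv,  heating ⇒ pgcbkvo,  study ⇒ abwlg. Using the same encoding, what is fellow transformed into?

The shift depends on letter class: consonant s→a is +8, but vowel a→c is +2. The rule splits by letter class: vowels +2, consonants +8.
Applying it to fellow: f(cons)+8=n, e(vowel)+2=g, l(cons)+8=t, l(cons)+8=t, o(vowel)+2=q, w(cons)+8=e.

ngttqe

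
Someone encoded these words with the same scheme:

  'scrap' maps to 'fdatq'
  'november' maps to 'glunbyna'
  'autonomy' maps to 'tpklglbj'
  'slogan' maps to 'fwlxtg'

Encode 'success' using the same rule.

fpddnff

Each letter's alphabet position (a=0..z=25) is mapped through 5·x+19 mod 26 — an affine cipher.
Applying it to success: s(18)→5·18+19≡5=f; u(20)→5·20+19≡15=p; c(2)→5·2+19≡3=d; c(2)→5·2+19≡3=d; e(4)→5·4+19≡13=n; s(18)→5·18+19≡5=f; s(18)→5·18+19≡5=f (all mod 26).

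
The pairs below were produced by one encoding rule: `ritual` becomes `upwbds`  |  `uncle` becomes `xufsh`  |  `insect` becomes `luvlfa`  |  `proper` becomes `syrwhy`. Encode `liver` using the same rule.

opylu

Shifts by position in ritual: pos 0: r→u (+3), pos 1: i→p (+7), pos 2: t→w (+3), pos 3: u→b (+7) — repeating every 2. The shifts repeat in a cycle of length 2: positions 0,1,… shift by +3, +7, then the pattern repeats.
For liver: l+3=o, i+7=p, v+3=y, e+7=l, r+3=u.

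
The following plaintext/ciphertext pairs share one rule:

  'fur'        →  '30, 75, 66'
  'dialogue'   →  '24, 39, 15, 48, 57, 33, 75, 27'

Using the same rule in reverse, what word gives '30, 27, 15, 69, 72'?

The formula is n = 3×(alphabet index, a=1) + 12.
Undoing it on 30, 27, 15, 69, 72: 30→(30−12)÷3=6=f, 27→(27−12)÷3=5=e, 15→(15−12)÷3=1=a, 69→(69−12)÷3=19=s, 72→(72−12)÷3=20=t.

feast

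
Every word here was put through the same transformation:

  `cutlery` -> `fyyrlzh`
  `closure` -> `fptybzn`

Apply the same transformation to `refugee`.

uikanmn

Letter i (0-indexed) is shifted by i+3, so successive shifts are 3, 4, 5, ….
On refugee: r+3=u, e+4=i, f+5=k, u+6=a, g+7=n, e+8=m, e+9=n.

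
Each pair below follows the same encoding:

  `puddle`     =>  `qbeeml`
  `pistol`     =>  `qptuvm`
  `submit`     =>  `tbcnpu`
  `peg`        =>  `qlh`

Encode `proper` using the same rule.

The shift depends on letter class: consonant p→q is +1, but vowel u→b is +7. Two shifts are in play — +7 for a/e/i/o/u, +1 for every other letter.
For proper: p(cons)+1=q, r(cons)+1=s, o(vowel)+7=v, p(cons)+1=q, e(vowel)+7=l, r(cons)+1=s.

qsvqls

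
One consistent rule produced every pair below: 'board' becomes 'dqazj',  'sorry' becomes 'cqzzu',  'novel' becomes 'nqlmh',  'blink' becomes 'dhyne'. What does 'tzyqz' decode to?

Treating letters as 0–25, the rule is x ↦ 3x + 0 (mod 26).
Undoing it on tzyqz: t(19)→9·(19−0)≡15=p; z(25)→9·(25−0)≡17=r; y(24)→9·(24−0)≡8=i; q(16)→9·(16−0)≡14=o; z(25)→9·(25−0)≡17=r (all mod 26).

prior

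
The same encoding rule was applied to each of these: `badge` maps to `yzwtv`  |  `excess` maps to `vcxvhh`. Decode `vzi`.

Each letter is replaced by its mirror in the alphabet: a↔z, b↔y, c↔x, and so on (the Atbash cipher).
Undoing it on vzi: v↔e, z↔a, i↔r.

ear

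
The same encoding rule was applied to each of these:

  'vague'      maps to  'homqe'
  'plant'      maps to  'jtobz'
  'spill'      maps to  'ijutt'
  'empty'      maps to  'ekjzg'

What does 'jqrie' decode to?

purse

v(21)→h(7) and a(0)→o(14) fit y≡17x+14 (mod 26); the inverse of 17 mod 26 is 23. This is an affine cipher: with a=0,…,z=25, each position x becomes (17x+14) mod 26.
Reversing it on jqrie: j(9)→23·(9−14)≡15=p; q(16)→23·(16−14)≡20=u; r(17)→23·(17−14)≡17=r; i(8)→23·(8−14)≡18=s; e(4)→23·(4−14)≡4=e (all mod 26).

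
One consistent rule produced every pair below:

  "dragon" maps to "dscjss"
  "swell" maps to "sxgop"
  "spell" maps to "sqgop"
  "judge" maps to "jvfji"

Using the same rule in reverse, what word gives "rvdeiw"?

The shift increases by 1 at each position, starting from +0: 0, 1, 2, ….
Reversing it on rvdeiw: r−0=r, v−1=u, d−2=b, e−3=b, i−4=e, w−5=r.

rubber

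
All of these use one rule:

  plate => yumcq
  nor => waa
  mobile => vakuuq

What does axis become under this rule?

The shift depends on letter class: consonant p→y is +9, but vowel a→m is +12. The rule splits by letter class: vowels +12, consonants +9.
For axis: a(vowel)+12=m, x(cons)+9=g, i(vowel)+12=u, s(cons)+9=b.

mgub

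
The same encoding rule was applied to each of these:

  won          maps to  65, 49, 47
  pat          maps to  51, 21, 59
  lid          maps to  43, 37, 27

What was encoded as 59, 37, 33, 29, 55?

With a=1..z=26, the number is 2·pos + 19.
Decoding 59, 37, 33, 29, 55: 59→(59−19)÷2=20=t, 37→(37−19)÷2=9=i, 33→(33−19)÷2=7=g, 29→(29−19)÷2=5=e, 55→(55−19)÷2=18=r.

tiger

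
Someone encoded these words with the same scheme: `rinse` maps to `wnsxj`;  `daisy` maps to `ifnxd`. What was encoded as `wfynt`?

ratio

Compare letters: r→w is +5, i→n is +5, n→s is +5 — a constant shift. This is a Caesar cipher with shift 5.
Decoding wfynt: w−5=r, f−5=a, y−5=t, n−5=i, t−5=o.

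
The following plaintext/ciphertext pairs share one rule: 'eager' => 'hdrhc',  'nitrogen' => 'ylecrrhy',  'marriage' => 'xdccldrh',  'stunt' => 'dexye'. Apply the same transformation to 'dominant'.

The rule splits by letter class: vowels +3, consonants +11.
Applying it to dominant: d(cons)+11=o, o(vowel)+3=r, m(cons)+11=x, i(vowel)+3=l, n(cons)+11=y, a(vowel)+3=d, n(cons)+11=y, t(cons)+11=e.

orxlydye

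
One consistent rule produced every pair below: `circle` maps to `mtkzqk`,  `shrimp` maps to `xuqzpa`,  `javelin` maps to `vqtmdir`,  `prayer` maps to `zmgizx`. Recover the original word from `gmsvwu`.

Two steps: reverse the string, then apply a Caesar shift of +8.
Decoding gmsvwu: shift back: g−8=y, m−8=e, s−8=k, v−8=n, w−8=o, u−8=m → yeknom; then reverse → monkey.

monkey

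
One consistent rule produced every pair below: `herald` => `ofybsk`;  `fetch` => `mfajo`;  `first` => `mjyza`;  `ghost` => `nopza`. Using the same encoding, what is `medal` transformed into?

tfkbs

Vowels shift forward by 1 and consonants shift forward by 7.
For medal: m(cons)+7=t, e(vowel)+1=f, d(cons)+7=k, a(vowel)+1=b, l(cons)+7=s.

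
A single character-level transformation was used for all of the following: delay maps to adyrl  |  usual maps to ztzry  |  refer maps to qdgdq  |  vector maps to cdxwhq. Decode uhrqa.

d(3)→a(0) and e(4)→d(3) fit y≡3x+17 (mod 26); the inverse of 3 mod 26 is 9. Treating letters as 0–25, the rule is x ↦ 3x + 17 (mod 26).
Reversing it on uhrqa: u(20)→9·(20−17)≡1=b; h(7)→9·(7−17)≡14=o; r(17)→9·(17−17)≡0=a; q(16)→9·(16−17)≡17=r; a(0)→9·(0−17)≡3=d (all mod 26).

board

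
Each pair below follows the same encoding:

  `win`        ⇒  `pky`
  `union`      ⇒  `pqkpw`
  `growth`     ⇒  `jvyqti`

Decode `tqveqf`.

doctor

The output letters match the input read backwards, each shifted +2: win reversed is niw. The word is reversed, then every letter is shifted forward by 2.
Undoing it on tqveqf: shift back: t−2=r, q−2=o, v−2=t, e−2=c, q−2=o, f−2=d → rotcod; then reverse → doctor.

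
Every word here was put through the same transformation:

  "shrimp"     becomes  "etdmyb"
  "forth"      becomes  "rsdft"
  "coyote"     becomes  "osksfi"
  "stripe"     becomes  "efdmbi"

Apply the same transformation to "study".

efypk

The shift depends on letter class: consonant s→e is +12, but vowel i→m is +4. Two shifts are in play — +4 for a/e/i/o/u, +12 for every other letter.
Applying it to study: s(cons)+12=e, t(cons)+12=f, u(vowel)+4=y, d(cons)+12=p, y(cons)+12=k.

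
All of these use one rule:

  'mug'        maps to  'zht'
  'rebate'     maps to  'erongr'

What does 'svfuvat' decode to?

fishing

Compare letters: m→z is +13, u→h is +13, g→t is +13 — a constant shift. Each letter is shifted forward by 13 in the alphabet (a Caesar shift of +13).
Reversing it on svfuvat: s−13=f, v−13=i, f−13=s, u−13=h, v−13=i, a−13=n, t−13=g.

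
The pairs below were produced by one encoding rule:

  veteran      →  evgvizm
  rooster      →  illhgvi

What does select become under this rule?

hvovxg

Each letter is replaced by its mirror in the alphabet: a↔z, b↔y, c↔x, and so on (the Atbash cipher).
Applying it to select: s↔h, e↔v, l↔o, e↔v, c↔x, t↔g.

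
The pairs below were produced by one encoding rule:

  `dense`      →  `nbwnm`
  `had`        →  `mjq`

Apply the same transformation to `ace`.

nlj

The output letters match the input read backwards, each shifted +9: dense reversed is esned. Read the word backwards and shift each letter +9.
For ace: reverse → eca; then shift: e+9=n, c+9=l, a+9=j.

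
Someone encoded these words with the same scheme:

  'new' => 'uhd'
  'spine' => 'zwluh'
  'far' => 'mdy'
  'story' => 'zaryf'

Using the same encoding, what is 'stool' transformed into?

zarrs

Two shifts are in play — +3 for a/e/i/o/u, +7 for every other letter.
For stool: s(cons)+7=z, t(cons)+7=a, o(vowel)+3=r, o(vowel)+3=r, l(cons)+7=s.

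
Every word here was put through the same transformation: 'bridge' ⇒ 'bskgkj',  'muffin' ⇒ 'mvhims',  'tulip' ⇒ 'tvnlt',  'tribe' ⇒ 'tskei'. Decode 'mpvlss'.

In bridge: b→b is +0, r→s is +1, i→k is +2, d→g is +3 — the shift increases by 1 each position. Letter i (0-indexed) is shifted by i+0, so successive shifts are 0, 1, 2, ….
Reversing it on mpvlss: m−0=m, p−1=o, v−2=t, l−3=i, s−4=o, s−5=n.

motion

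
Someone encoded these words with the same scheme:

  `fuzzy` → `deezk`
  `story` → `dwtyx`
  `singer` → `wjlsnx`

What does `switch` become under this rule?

mhynbx

Read the word backwards and shift each letter +5.
On switch: reverse → hctiws; then shift: h+5=m, c+5=h, t+5=y, i+5=n, w+5=b, s+5=x.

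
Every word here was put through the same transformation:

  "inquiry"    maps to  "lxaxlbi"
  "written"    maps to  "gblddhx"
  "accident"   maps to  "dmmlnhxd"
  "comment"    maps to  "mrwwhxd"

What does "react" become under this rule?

bhdmd

The shift depends on letter class: consonant n→x is +10, but vowel i→l is +3. Two shifts are in play — +3 for a/e/i/o/u, +10 for every other letter.
On react: r(cons)+10=b, e(vowel)+3=h, a(vowel)+3=d, c(cons)+10=m, t(cons)+10=d.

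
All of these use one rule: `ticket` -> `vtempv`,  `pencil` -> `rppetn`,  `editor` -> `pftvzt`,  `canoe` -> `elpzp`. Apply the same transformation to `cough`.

The shift depends on letter class: consonant t→v is +2, but vowel i→t is +11. The rule splits by letter class: vowels +11, consonants +2.
For cough: c(cons)+2=e, o(vowel)+11=z, u(vowel)+11=f, g(cons)+2=i, h(cons)+2=j.

ezfij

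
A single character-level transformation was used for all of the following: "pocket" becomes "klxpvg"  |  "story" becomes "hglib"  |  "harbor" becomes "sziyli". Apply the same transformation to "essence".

Each pair mirrors across the alphabet (p↔k, o↔l, c↔x): positions sum to 25. Each letter is replaced by its mirror in the alphabet: a↔z, b↔y, c↔x, and so on (the Atbash cipher).
Applying it to essence: e↔v, s↔h, s↔h, e↔v, n↔m, c↔x, e↔v.

vhhvmxv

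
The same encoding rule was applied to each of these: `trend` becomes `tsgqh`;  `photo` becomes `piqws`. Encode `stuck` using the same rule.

Each letter shifts forward by its position index (0, 1, 2, …) — the shift grows by one for each successive letter.
For stuck: s+0=s, t+1=u, u+2=w, c+3=f, k+4=o.

suwfo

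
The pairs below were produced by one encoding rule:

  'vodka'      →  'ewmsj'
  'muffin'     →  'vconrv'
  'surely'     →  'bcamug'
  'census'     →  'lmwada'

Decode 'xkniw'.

Shifts by position in vodka: pos 0: v→e (+9), pos 1: o→w (+8), pos 2: d→m (+9), pos 3: k→s (+8) — repeating every 2. It's a Vigenère-style cipher with numeric key [9,8]: position i shifts by key[i mod 2].
Reversing it on xkniw: x−9=o, k−8=c, n−9=e, i−8=a, w−9=n.

ocean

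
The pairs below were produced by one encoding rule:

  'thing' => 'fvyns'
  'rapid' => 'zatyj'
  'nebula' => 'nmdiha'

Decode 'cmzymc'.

t(19)→f(5) and h(7)→v(21) fit y≡3x+0 (mod 26); the inverse of 3 mod 26 is 9. Each letter's alphabet position (a=0..z=25) is mapped through 3·x+0 mod 26 — an affine cipher.
Reversing it on cmzymc: c(2)→9·(2−0)≡18=s; m(12)→9·(12−0)≡4=e; z(25)→9·(25−0)≡17=r; y(24)→9·(24−0)≡8=i; m(12)→9·(12−0)≡4=e; c(2)→9·(2−0)≡18=s (all mod 26).

series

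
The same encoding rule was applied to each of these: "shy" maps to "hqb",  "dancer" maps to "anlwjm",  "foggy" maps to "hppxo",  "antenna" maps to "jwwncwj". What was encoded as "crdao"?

The output letters match the input read backwards, each shifted +9: shy reversed is yhs. Read the word backwards and shift each letter +9.
Reversing it on crdao: shift back: c−9=t, r−9=i, d−9=u, a−9=r, o−9=f → tiurf; then reverse → fruit.

fruit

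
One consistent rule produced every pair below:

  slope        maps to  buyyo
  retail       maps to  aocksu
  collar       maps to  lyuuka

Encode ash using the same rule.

kbq

Two shifts are in play — +10 for a/e/i/o/u, +9 for every other letter.
On ash: a(vowel)+10=k, s(cons)+9=b, h(cons)+9=q.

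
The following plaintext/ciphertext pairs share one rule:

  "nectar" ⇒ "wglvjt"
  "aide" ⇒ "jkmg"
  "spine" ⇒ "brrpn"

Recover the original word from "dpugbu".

unless

The shifts repeat in a cycle of length 2: positions 0,1,… shift by +9, +2, then the pattern repeats.
Decoding dpugbu: d−9=u, p−2=n, u−9=l, g−2=e, b−9=s, u−2=s.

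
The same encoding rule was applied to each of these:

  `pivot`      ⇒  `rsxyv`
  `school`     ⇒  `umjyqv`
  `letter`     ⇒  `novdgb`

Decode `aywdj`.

youth

Shifts by position in pivot: pos 0: p→r (+2), pos 1: i→s (+10), pos 2: v→x (+2), pos 3: o→y (+10) — repeating every 2. A repeating key of period 2 is used — shifts +2, +10 over and over.
Decoding aywdj: a−2=y, y−10=o, w−2=u, d−10=t, j−2=h.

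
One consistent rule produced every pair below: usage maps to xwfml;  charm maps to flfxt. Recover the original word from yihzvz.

In usage: u→x is +3, s→w is +4, a→f is +5, g→m is +6 — the shift increases by 1 each position. Letter i (0-indexed) is shifted by i+3, so successive shifts are 3, 4, 5, ….
Reversing it on yihzvz: y−3=v, i−4=e, h−5=c, z−6=t, v−7=o, z−8=r.

vector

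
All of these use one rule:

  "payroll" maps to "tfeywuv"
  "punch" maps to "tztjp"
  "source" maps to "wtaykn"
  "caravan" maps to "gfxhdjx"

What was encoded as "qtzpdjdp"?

Letter i (0-indexed) is shifted by i+4, so successive shifts are 4, 5, 6, ….
Reversing it on qtzpdjdp: q−4=m, t−5=o, z−6=t, p−7=i, d−8=v, j−9=a, d−10=t, p−11=e.

motivate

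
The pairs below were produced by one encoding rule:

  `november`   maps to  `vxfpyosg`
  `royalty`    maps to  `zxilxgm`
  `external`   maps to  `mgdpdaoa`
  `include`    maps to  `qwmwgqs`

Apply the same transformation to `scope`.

In november: n→v is +8, o→x is +9, v→f is +10, e→p is +11 — the shift increases by 1 each position. The shift increases by 1 at each position, starting from +8: 8, 9, 10, ….
For scope: s+8=a, c+9=l, o+10=y, p+11=a, e+12=q.

alyaq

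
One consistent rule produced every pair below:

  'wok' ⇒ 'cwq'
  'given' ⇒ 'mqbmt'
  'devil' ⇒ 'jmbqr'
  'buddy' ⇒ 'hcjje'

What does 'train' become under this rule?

zxiqt

Vowels shift forward by 8 and consonants shift forward by 6.
Applying it to train: t(cons)+6=z, r(cons)+6=x, a(vowel)+8=i, i(vowel)+8=q, n(cons)+6=t.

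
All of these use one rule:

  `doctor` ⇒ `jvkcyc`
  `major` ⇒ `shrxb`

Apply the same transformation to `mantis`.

shvcsd

Letter i (0-indexed) is shifted by i+6, so successive shifts are 6, 7, 8, ….
Applying it to mantis: m+6=s, a+7=h, n+8=v, t+9=c, i+10=s, s+11=d.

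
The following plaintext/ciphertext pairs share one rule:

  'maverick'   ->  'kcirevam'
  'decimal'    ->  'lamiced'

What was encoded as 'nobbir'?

The word is simply reversed.
Reversing it on nobbir: then reverse → ribbon.

ribbon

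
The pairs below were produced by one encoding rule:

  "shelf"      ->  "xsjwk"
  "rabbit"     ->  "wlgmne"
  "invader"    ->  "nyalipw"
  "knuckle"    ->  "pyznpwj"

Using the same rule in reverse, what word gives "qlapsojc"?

lavender

It's a Vigenère-style cipher with numeric key [5,11]: position i shifts by key[i mod 2].
Undoing it on qlapsojc: q−5=l, l−11=a, a−5=v, p−11=e, s−5=n, o−11=d, j−5=e, c−11=r.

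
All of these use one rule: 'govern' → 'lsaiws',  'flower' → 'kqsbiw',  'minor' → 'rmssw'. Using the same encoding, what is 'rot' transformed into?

The shift depends on letter class: consonant g→l is +5, but vowel o→s is +4. Vowels shift forward by 4 and consonants shift forward by 5.
For rot: r(cons)+5=w, o(vowel)+4=s, t(cons)+5=y.

wsy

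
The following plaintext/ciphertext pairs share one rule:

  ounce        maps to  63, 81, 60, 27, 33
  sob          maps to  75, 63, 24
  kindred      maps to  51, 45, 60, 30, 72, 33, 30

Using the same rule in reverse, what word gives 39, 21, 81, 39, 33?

o(#15)→63 and u(#21)→81: differences scale by 3, so n = 3·pos + 18. The formula is n = 3×(alphabet index, a=1) + 18.
Reversing it on 39, 21, 81, 39, 33: 39→(39−18)÷3=7=g, 21→(21−18)÷3=1=a, 81→(81−18)÷3=21=u, 39→(39−18)÷3=7=g, 33→(33−18)÷3=5=e.

gauge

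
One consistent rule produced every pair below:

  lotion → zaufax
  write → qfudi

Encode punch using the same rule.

tozgb

The output letters match the input read backwards, each shifted +12: lotion reversed is noitol. Read the word backwards and shift each letter +12.
On punch: reverse → hcnup; then shift: h+12=t, c+12=o, n+12=z, u+12=g, p+12=b.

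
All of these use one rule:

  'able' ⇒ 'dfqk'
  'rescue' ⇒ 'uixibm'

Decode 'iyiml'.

In able: a→d is +3, b→f is +4, l→q is +5, e→k is +6 — the shift increases by 1 each position. The shift increases by 1 at each position, starting from +3: 3, 4, 5, ….
Decoding iyiml: i−3=f, y−4=u, i−5=d, m−6=g, l−7=e.

fudge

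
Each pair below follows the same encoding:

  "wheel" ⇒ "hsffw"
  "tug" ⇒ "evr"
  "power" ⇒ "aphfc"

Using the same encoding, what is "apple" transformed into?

The shift depends on letter class: consonant w→h is +11, but vowel e→f is +1. The rule splits by letter class: vowels +1, consonants +11.
Applying it to apple: a(vowel)+1=b, p(cons)+11=a, p(cons)+11=a, l(cons)+11=w, e(vowel)+1=f.

baawf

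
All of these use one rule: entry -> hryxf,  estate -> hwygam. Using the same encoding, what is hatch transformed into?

In entry: e→h is +3, n→r is +4, t→y is +5, r→x is +6 — the shift increases by 1 each position. Letter i (0-indexed) is shifted by i+3, so successive shifts are 3, 4, 5, ….
For hatch: h+3=k, a+4=e, t+5=y, c+6=i, h+7=o.

keyio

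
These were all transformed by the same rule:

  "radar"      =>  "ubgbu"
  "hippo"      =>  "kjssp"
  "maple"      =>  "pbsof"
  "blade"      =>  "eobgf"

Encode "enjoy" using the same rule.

fqmpb

The rule splits by letter class: vowels +1, consonants +3.
On enjoy: e(vowel)+1=f, n(cons)+3=q, j(cons)+3=m, o(vowel)+1=p, y(cons)+3=b.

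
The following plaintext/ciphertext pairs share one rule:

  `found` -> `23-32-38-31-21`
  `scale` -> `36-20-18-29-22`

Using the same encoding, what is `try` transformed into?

f is letter #6 and maps to 23: an offset of 17. The number is (letter's place in the alphabet, a=1) + 17.
For try: t=20→37, r=18→35, y=25→42.

37-35-42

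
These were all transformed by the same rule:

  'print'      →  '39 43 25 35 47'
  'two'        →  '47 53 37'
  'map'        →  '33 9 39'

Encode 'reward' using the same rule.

p(#16)→39 and r(#18)→43: differences scale by 2, so n = 2·pos + 7. The formula is n = 2×(alphabet index, a=1) + 7.
Applying it to reward: r=18→43, e=5→17, w=23→53, a=1→9, r=18→43, d=4→15.

43 17 53 9 43 15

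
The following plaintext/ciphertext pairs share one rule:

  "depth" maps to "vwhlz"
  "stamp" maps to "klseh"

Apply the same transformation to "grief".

Compare letters: d→v is +18, e→w is +18, p→h is +18 — a constant shift. This is a Caesar cipher with shift 18.
For grief: g+18=y, r+18=j, i+18=a, e+18=w, f+18=x.

yjawx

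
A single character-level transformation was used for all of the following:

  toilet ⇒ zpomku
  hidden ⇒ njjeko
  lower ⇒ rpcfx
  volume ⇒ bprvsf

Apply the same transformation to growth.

msuxzi

Shifts by position in toilet: pos 0: t→z (+6), pos 1: o→p (+1), pos 2: i→o (+6), pos 3: l→m (+1) — repeating every 2. It's a Vigenère-style cipher with numeric key [6,1]: position i shifts by key[i mod 2].
On growth: g+6=m, r+1=s, o+6=u, w+1=x, t+6=z, h+1=i.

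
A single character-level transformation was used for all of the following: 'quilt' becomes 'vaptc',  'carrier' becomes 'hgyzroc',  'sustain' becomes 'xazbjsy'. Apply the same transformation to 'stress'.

xzymbc

The shift increases by 1 at each position, starting from +5: 5, 6, 7, ….
For stress: s+5=x, t+6=z, r+7=y, e+8=m, s+9=b, s+10=c.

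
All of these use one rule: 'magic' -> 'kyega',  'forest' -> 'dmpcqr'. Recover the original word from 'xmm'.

zoo

Compare letters: m→k is +24, a→y is +24, g→e is +24 — a constant shift. Every letter moves 24 places later in the alphabet, wrapping around z→a.
Undoing it on xmm: x−24=z, m−24=o, m−24=o.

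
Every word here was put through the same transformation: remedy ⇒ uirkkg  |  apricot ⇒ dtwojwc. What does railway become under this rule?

uenrdih

In remedy: r→u is +3, e→i is +4, m→r is +5, e→k is +6 — the shift increases by 1 each position. Letter i (0-indexed) is shifted by i+3, so successive shifts are 3, 4, 5, ….
For railway: r+3=u, a+4=e, i+5=n, l+6=r, w+7=d, a+8=i, y+9=h.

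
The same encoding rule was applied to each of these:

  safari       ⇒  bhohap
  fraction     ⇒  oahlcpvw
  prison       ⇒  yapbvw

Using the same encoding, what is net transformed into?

wlc

The shift depends on letter class: consonant s→b is +9, but vowel a→h is +7. Two shifts are in play — +7 for a/e/i/o/u, +9 for every other letter.
For net: n(cons)+9=w, e(vowel)+7=l, t(cons)+9=c.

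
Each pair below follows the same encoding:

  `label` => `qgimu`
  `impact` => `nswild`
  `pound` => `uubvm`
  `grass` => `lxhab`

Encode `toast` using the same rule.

yuhac

Letter i (0-indexed) is shifted by i+5, so successive shifts are 5, 6, 7, ….
On toast: t+5=y, o+6=u, a+7=h, s+8=a, t+9=c.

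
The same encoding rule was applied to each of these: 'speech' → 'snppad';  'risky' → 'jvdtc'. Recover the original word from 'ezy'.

not

Read the word backwards and shift each letter +11.
Decoding ezy: shift back: e−11=t, z−11=o, y−11=n → ton; then reverse → not.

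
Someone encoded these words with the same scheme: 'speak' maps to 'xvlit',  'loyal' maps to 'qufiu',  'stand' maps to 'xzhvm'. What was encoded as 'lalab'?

In speak: s→x is +5, p→v is +6, e→l is +7, a→i is +8 — the shift increases by 1 each position. Letter i (0-indexed) is shifted by i+5, so successive shifts are 5, 6, 7, ….
Decoding lalab: l−5=g, a−6=u, l−7=e, a−8=s, b−9=s.

guess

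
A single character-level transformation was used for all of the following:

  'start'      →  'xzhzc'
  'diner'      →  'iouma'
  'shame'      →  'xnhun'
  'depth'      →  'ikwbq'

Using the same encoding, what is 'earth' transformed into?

In start: s→x is +5, t→z is +6, a→h is +7, r→z is +8 — the shift increases by 1 each position. The shift increases by 1 at each position, starting from +5: 5, 6, 7, ….
For earth: e+5=j, a+6=g, r+7=y, t+8=b, h+9=q.

jgybq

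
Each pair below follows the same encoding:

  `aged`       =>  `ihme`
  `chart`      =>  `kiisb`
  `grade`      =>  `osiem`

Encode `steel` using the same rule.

aumft

Shifts by position in aged: pos 0: a→i (+8), pos 1: g→h (+1), pos 2: e→m (+8), pos 3: d→e (+1) — repeating every 2. The shifts repeat in a cycle of length 2: positions 0,1,… shift by +8, +1, then the pattern repeats.
On steel: s+8=a, t+1=u, e+8=m, e+1=f, l+8=t.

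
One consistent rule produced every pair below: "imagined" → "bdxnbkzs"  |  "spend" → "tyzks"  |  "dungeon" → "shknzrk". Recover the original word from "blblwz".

icicle

Each letter's alphabet position (a=0..z=25) is mapped through 7·x+23 mod 26 — an affine cipher.
Reversing it on blblwz: b(1)→15·(1−23)≡8=i; l(11)→15·(11−23)≡2=c; b(1)→15·(1−23)≡8=i; l(11)→15·(11−23)≡2=c; w(22)→15·(22−23)≡11=l; z(25)→15·(25−23)≡4=e (all mod 26).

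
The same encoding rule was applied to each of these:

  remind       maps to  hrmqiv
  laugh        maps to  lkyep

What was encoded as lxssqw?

smooth

The output letters match the input read backwards, each shifted +4: remind reversed is dnimer. Read the word backwards and shift each letter +4.
Decoding lxssqw: shift back: l−4=h, x−4=t, s−4=o, s−4=o, q−4=m, w−4=s → htooms; then reverse → smooth.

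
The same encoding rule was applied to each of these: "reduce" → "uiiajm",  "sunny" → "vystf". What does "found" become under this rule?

The shift increases by 1 at each position, starting from +3: 3, 4, 5, ….
On found: f+3=i, o+4=s, u+5=z, n+6=t, d+7=k.

isztk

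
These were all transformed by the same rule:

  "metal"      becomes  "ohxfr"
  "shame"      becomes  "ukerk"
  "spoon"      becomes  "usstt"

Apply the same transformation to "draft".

In metal: m→o is +2, e→h is +3, t→x is +4, a→f is +5 — the shift increases by 1 each position. Each letter shifts forward by (position + 2), i.e. 2, 3, 4, … — the shift grows by one for each successive letter.
For draft: d+2=f, r+3=u, a+4=e, f+5=k, t+6=z.

fuekz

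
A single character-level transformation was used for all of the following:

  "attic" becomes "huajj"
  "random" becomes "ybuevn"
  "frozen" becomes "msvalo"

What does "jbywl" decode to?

carve

Shifts by position in attic: pos 0: a→h (+7), pos 1: t→u (+1), pos 2: t→a (+7), pos 3: i→j (+1) — repeating every 2. A repeating key of period 2 is used — shifts +7, +1 over and over.
Decoding jbywl: j−7=c, b−1=a, y−7=r, w−1=v, l−7=e.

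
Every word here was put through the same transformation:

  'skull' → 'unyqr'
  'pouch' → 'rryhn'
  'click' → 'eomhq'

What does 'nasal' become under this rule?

pdwfr

Each letter shifts forward by (position + 2), i.e. 2, 3, 4, … — the shift grows by one for each successive letter.
For nasal: n+2=p, a+3=d, s+4=w, a+5=f, l+6=r.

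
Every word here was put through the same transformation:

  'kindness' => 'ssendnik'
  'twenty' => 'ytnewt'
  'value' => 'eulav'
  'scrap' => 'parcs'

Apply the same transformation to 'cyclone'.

The output letters match the input read backwards: kindness reversed is ssendnik. It's just the letters in reverse order.
On cyclone: reverse → enolcyc.

enolcyc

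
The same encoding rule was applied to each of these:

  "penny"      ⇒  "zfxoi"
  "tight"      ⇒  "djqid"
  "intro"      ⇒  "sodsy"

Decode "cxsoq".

swing

Shifts by position in penny: pos 0: p→z (+10), pos 1: e→f (+1), pos 2: n→x (+10), pos 3: n→o (+1) — repeating every 2. A repeating key of period 2 is used — shifts +10, +1 over and over.
Reversing it on cxsoq: c−10=s, x−1=w, s−10=i, o−1=n, q−10=g.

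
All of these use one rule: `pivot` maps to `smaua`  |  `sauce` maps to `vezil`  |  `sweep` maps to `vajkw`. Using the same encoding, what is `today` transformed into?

Letter i (0-indexed) is shifted by i+3, so successive shifts are 3, 4, 5, ….
For today: t+3=w, o+4=s, d+5=i, a+6=g, y+7=f.

wsigf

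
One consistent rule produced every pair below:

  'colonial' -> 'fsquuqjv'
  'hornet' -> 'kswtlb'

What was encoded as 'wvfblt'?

In colonial: c→f is +3, o→s is +4, l→q is +5, o→u is +6 — the shift increases by 1 each position. Letter i (0-indexed) is shifted by i+3, so successive shifts are 3, 4, 5, ….
Decoding wvfblt: w−3=t, v−4=r, f−5=a, b−6=v, l−7=e, t−8=l.

travel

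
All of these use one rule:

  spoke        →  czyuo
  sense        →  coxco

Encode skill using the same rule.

cusvv

Compare letters: s→c is +10, p→z is +10, o→y is +10 — a constant shift. Each letter is shifted forward by 10 in the alphabet (a Caesar shift of +10).
Applying it to skill: s+10=c, k+10=u, i+10=s, l+10=v, l+10=v.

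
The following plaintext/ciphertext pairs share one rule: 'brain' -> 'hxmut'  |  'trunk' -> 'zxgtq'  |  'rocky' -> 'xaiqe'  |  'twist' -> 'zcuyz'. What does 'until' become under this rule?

The shift depends on letter class: consonant b→h is +6, but vowel a→m is +12. Two shifts are in play — +12 for a/e/i/o/u, +6 for every other letter.
For until: u(vowel)+12=g, n(cons)+6=t, t(cons)+6=z, i(vowel)+12=u, l(cons)+6=r.

gtzur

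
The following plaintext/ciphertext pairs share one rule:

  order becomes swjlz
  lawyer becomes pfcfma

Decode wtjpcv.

The shift increases by 1 at each position, starting from +4: 4, 5, 6, ….
Undoing it on wtjpcv: w−4=s, t−5=o, j−6=d, p−7=i, c−8=u, v−9=m.

sodium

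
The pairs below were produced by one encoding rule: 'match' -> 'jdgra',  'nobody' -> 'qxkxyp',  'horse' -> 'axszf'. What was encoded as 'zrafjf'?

scheme

m(12)→j(9) and a(0)→d(3) fit y≡7x+3 (mod 26); the inverse of 7 mod 26 is 15. This is an affine cipher: with a=0,…,z=25, each position x becomes (7x+3) mod 26.
Undoing it on zrafjf: z(25)→15·(25−3)≡18=s; r(17)→15·(17−3)≡2=c; a(0)→15·(0−3)≡7=h; f(5)→15·(5−3)≡4=e; j(9)→15·(9−3)≡12=m; f(5)→15·(5−3)≡4=e (all mod 26).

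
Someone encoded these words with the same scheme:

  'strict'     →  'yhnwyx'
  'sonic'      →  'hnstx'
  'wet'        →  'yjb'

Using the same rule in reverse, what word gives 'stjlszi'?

dungeon

The output letters match the input read backwards, each shifted +5: strict reversed is tcirts. Read the word backwards and shift each letter +5.
Undoing it on stjlszi: shift back: s−5=n, t−5=o, j−5=e, l−5=g, s−5=n, z−5=u, i−5=d → noegnud; then reverse → dungeon.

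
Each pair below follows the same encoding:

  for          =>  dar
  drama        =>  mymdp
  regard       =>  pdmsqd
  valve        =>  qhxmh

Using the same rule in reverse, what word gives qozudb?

prince

The output letters match the input read backwards, each shifted +12: for reversed is rof. Read the word backwards and shift each letter +12.
Decoding qozudb: shift back: q−12=e, o−12=c, z−12=n, u−12=i, d−12=r, b−12=p → ecnirp; then reverse → prince.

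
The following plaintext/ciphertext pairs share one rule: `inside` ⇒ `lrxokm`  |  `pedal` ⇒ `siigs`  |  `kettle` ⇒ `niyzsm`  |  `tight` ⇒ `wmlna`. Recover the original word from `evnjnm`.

bridge

The shift increases by 1 at each position, starting from +3: 3, 4, 5, ….
Reversing it on evnjnm: e−3=b, v−4=r, n−5=i, j−6=d, n−7=g, m−8=e.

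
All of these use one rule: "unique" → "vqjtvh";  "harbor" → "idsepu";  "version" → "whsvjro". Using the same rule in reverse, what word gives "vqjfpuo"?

unicorn

Shifts by position in unique: pos 0: u→v (+1), pos 1: n→q (+3), pos 2: i→j (+1), pos 3: q→t (+3) — repeating every 2. The shifts repeat in a cycle of length 2: positions 0,1,… shift by +1, +3, then the pattern repeats.
Undoing it on vqjfpuo: v−1=u, q−3=n, j−1=i, f−3=c, p−1=o, u−3=r, o−1=n.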